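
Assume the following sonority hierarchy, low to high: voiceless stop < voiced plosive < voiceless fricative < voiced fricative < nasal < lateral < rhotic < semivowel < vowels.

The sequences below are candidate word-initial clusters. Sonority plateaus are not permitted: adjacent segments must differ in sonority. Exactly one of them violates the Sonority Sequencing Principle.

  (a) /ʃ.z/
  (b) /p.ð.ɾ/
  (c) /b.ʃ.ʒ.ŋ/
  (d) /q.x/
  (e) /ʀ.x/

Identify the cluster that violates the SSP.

e

(a) sonority 3-4: well-formed.
(b) sonority 1-4-7: well-formed.
(c) sonority 2-3-4-5: well-formed.
(d) sonority 1-3: well-formed.
(e) sonority 7-3: ill-formed.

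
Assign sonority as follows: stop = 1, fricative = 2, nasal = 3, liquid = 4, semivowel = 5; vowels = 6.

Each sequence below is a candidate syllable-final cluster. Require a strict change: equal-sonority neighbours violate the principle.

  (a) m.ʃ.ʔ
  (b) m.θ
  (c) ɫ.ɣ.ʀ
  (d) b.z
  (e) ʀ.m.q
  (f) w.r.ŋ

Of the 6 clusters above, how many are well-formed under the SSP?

4

(a) m.ʃ.ʔ: profile 3-2-1 — obeys.
(b) m.θ: profile 3-2 — obeys.
(c) ɫ.ɣ.ʀ: profile 4-2-4 — violates.
(d) b.z: profile 1-2 — violates.
(e) ʀ.m.q: profile 4-3-1 — obeys.
(f) w.r.ŋ: profile 5-4-3 — obeys.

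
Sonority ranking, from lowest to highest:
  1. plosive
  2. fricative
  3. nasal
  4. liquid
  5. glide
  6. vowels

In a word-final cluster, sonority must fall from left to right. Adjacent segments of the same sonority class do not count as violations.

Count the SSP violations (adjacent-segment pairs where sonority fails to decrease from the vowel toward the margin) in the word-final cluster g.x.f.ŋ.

/g/: plosive = 1.
/x/: fricative = 2.
/f/: fricative = 2.
/ŋ/: nasal = 3.
/g/→/x/: 1→2 (does not fall) — violation.
/x/→/f/: 2→2 (plateau, allowed) — ok.
/f/→/ŋ/: 2→3 (does not fall) — violation.

2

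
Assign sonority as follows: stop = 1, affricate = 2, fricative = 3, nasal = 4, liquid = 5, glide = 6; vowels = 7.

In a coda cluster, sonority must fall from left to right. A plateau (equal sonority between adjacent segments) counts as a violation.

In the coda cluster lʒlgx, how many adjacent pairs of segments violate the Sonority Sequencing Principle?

2

/l/: liquid = 5.
/ʒ/: fricative = 3.
/l/: liquid = 5.
/g/: stop = 1.
/x/: fricative = 3.
/l/→/ʒ/: 5→3 (falls) — ok.
/ʒ/→/l/: 3→5 (does not fall) — violation.
/l/→/g/: 5→1 (falls) — ok.
/g/→/x/: 1→3 (does not fall) — violation.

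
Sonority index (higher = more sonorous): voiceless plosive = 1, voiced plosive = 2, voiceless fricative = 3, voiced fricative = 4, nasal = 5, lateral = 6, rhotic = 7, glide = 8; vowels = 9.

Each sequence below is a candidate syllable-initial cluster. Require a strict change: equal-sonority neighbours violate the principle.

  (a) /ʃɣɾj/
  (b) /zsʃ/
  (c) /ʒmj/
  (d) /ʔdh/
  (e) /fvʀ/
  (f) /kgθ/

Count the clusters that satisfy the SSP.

(a) 3-4-7-8 → obeys
(b) 4-3-3 → violates
(c) 4-5-8 → obeys
(d) 1-2-3 → obeys
(e) 3-4-7 → obeys
(f) 1-2-3 → obeys

5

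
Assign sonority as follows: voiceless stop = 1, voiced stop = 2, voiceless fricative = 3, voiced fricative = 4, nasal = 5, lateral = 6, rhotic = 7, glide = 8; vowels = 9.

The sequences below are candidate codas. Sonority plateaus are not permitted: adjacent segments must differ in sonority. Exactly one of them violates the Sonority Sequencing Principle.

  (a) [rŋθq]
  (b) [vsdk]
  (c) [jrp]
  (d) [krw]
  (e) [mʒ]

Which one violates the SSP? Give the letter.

d

(a) sonority 7-5-3-1: well-formed.
(b) sonority 4-3-2-1: well-formed.
(c) sonority 8-7-1: well-formed.
(d) sonority 1-7-8: ill-formed.
(e) sonority 5-4: well-formed.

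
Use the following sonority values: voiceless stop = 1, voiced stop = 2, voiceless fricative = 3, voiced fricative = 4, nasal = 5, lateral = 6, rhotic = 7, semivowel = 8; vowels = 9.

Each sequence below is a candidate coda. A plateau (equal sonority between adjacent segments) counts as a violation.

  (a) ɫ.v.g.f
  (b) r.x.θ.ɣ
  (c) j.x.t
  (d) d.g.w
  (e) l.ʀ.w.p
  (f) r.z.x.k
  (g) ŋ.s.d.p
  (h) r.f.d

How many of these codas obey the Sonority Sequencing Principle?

4

(a) 6-4-2-3 → violates
(b) 7-3-3-4 → violates
(c) 8-3-1 → obeys
(d) 2-2-8 → violates
(e) 6-7-8-1 → violates
(f) 7-4-3-1 → obeys
(g) 5-3-2-1 → obeys
(h) 7-3-2 → obeys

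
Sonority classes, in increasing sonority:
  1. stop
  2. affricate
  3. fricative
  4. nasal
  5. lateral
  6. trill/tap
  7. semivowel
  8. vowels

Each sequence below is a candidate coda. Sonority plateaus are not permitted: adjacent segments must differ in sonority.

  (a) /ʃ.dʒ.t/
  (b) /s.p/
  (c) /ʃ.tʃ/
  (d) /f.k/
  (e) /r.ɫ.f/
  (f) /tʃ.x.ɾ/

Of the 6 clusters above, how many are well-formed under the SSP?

5

(a) 3-2-1 → obeys
(b) 3-1 → obeys
(c) 3-2 → obeys
(d) 3-1 → obeys
(e) 6-5-3 → obeys
(f) 2-3-6 → violates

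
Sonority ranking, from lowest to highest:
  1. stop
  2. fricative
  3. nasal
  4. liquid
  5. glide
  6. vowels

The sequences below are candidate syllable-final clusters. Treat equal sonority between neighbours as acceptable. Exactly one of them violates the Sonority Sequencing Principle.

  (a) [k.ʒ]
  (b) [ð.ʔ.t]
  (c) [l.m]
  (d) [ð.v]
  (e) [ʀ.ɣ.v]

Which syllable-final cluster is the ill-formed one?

a

(a) sonority 1-2: ill-formed.
(b) sonority 2-1-1: well-formed.
(c) sonority 4-3: well-formed.
(d) sonority 2-2: well-formed.
(e) sonority 4-2-2: well-formed.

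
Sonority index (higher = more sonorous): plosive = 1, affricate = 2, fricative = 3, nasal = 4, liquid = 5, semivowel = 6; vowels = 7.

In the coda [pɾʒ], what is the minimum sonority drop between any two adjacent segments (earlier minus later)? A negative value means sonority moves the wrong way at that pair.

/p/ is a plosive (sonority 1).
/ɾ/ is a liquid (sonority 5).
/ʒ/ is a fricative (sonority 3).
/p/→/ɾ/: change -4.
/ɾ/→/ʒ/: change +2.
Minimum = -4.

-4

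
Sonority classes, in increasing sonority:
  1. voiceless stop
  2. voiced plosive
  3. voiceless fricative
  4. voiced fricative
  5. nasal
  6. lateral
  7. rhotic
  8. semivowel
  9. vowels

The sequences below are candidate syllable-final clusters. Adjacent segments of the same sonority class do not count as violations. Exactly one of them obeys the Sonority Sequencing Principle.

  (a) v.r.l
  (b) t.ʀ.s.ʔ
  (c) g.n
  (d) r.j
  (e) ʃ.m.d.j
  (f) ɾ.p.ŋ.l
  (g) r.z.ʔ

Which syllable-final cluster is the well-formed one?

g

(a) 4-7-6 → violates
(b) 1-7-3-1 → violates
(c) 2-5 → violates
(d) 7-8 → violates
(e) 3-5-2-8 → violates
(f) 7-1-5-6 → violates
(g) 7-4-1 → obeys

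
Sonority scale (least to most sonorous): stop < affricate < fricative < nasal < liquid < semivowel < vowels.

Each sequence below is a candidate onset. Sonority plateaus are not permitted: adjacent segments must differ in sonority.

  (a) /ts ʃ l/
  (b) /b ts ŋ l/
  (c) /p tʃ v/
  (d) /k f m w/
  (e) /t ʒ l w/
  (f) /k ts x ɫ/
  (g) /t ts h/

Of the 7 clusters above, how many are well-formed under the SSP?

(a) 2-3-5 → obeys
(b) 1-2-4-5 → obeys
(c) 1-2-3 → obeys
(d) 1-3-4-6 → obeys
(e) 1-3-5-6 → obeys
(f) 1-2-3-5 → obeys
(g) 1-2-3 → obeys

7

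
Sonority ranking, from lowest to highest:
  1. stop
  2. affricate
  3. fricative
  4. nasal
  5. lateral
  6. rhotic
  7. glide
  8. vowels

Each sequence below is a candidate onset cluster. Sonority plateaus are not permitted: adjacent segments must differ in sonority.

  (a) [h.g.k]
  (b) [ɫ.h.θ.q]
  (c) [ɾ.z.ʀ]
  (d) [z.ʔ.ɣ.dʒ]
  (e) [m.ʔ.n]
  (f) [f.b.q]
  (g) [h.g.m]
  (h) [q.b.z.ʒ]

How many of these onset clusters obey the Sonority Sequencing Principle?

(a) sonority 3-1-1: ill-formed.
(b) sonority 5-3-3-1: ill-formed.
(c) sonority 6-3-6: ill-formed.
(d) sonority 3-1-3-2: ill-formed.
(e) sonority 4-1-4: ill-formed.
(f) sonority 3-1-1: ill-formed.
(g) sonority 3-1-4: ill-formed.
(h) sonority 1-1-3-3: ill-formed.

0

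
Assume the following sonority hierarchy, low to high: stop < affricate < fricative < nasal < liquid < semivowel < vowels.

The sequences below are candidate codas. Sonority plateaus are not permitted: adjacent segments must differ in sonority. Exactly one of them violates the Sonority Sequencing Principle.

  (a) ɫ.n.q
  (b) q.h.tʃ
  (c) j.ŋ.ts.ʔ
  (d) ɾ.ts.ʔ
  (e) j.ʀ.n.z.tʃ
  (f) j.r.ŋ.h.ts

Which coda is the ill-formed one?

(a) 5-4-1 → obeys
(b) 1-3-2 → violates
(c) 6-4-2-1 → obeys
(d) 5-2-1 → obeys
(e) 6-5-4-3-2 → obeys
(f) 6-5-4-3-2 → obeys

b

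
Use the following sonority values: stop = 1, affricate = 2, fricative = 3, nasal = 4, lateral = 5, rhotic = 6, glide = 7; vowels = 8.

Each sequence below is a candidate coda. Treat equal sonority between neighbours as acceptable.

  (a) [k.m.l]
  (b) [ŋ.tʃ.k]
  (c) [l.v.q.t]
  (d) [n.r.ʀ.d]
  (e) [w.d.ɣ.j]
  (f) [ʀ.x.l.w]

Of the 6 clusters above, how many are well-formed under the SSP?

(a) 1-4-5 → violates
(b) 4-2-1 → obeys
(c) 5-3-1-1 → obeys
(d) 4-6-6-1 → violates
(e) 7-1-3-7 → violates
(f) 6-3-5-7 → violates

2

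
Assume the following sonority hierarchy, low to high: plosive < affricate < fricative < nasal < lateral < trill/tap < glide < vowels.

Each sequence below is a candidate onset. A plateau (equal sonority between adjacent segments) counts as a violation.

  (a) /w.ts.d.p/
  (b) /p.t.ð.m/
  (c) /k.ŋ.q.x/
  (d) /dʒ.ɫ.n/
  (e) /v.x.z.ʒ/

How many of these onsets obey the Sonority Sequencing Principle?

0

(a) 7-2-1-1 → violates
(b) 1-1-3-4 → violates
(c) 1-4-1-3 → violates
(d) 2-5-4 → violates
(e) 3-3-3-3 → violates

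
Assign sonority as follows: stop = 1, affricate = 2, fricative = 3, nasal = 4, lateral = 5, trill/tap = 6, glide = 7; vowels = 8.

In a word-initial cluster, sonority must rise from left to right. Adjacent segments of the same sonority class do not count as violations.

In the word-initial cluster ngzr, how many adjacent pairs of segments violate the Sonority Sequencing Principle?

/n/: nasal = 4.
/g/: stop = 1.
/z/: fricative = 3.
/r/: trill/tap = 6.
/n/→/g/: 4→1 (does not rise) — violation.
/g/→/z/: 1→3 (rises) — ok.
/z/→/r/: 3→6 (rises) — ok.

1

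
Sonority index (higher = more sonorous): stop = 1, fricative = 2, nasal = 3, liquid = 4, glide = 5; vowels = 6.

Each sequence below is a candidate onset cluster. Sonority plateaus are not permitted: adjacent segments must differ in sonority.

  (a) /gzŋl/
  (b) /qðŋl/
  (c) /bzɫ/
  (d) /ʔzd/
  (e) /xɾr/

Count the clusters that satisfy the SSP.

(a) sonority 1-2-3-4: well-formed.
(b) sonority 1-2-3-4: well-formed.
(c) sonority 1-2-4: well-formed.
(d) sonority 1-2-1: ill-formed.
(e) sonority 2-4-4: ill-formed.

3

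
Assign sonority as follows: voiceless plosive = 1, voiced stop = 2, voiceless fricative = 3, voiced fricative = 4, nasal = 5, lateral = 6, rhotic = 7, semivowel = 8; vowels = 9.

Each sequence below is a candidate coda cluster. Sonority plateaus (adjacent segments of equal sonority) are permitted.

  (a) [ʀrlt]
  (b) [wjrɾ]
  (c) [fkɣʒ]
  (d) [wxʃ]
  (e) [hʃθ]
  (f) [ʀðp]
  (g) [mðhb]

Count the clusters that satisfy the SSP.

6

(a) [ʀrlt]: profile 7-7-6-1 — obeys.
(b) [wjrɾ]: profile 8-8-7-7 — obeys.
(c) [fkɣʒ]: profile 3-1-4-4 — violates.
(d) [wxʃ]: profile 8-3-3 — obeys.
(e) [hʃθ]: profile 3-3-3 — obeys.
(f) [ʀðp]: profile 7-4-1 — obeys.
(g) [mðhb]: profile 5-4-3-2 — obeys.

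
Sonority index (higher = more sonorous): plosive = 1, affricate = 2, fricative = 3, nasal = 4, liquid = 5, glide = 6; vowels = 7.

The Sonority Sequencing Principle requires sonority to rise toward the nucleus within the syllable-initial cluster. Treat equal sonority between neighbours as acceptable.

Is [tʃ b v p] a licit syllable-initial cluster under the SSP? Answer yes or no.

/tʃ/ — affricate, sonority 2.
/b/ — plosive, sonority 1.
/v/ — fricative, sonority 3.
/p/ — plosive, sonority 1.
The profile is 2-1-3-1. Between /tʃ/ (2) and /b/ (1) sonority does not rise, so the cluster violates the SSP.

no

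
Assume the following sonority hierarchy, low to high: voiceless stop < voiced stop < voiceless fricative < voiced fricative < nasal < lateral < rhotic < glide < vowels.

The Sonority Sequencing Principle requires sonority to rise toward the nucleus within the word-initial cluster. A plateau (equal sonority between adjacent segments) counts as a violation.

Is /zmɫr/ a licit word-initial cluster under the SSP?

/z/ is a voiced fricative (sonority 4).
/m/ is a nasal (sonority 5).
/ɫ/ is a lateral (sonority 6).
/r/ is a rhotic (sonority 7).
The profile 4-5-6-7 strictly rises, so the word-initial cluster satisfies the SSP.

yes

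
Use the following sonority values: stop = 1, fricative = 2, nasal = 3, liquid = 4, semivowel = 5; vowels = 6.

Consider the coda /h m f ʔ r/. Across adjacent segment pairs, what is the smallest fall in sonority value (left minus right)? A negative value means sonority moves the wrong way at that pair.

-3

/h/ — fricative, sonority 2.
/m/ — nasal, sonority 3.
/f/ — fricative, sonority 2.
/ʔ/ — stop, sonority 1.
/r/ — liquid, sonority 4.
/h/→/m/: change -1.
/m/→/f/: change +1.
/f/→/ʔ/: change +1.
/ʔ/→/r/: change -3.
Minimum = -3.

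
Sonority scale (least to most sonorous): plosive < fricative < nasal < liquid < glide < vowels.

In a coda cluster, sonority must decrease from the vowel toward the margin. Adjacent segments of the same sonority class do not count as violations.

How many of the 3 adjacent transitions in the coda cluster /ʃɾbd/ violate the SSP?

/ʃ/: fricative = 2.
/ɾ/: liquid = 4.
/b/: plosive = 1.
/d/: plosive = 1.
/ʃ/→/ɾ/: 2→4 (does not fall) — violation.
/ɾ/→/b/: 4→1 (falls) — ok.
/b/→/d/: 1→1 (plateau, allowed) — ok.

1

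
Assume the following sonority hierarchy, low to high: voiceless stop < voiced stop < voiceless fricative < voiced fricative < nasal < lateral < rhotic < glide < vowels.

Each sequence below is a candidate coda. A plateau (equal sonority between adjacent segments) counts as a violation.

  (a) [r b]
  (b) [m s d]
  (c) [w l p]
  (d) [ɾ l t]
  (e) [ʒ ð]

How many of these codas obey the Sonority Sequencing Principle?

(a) [r b]: profile 7-2 — obeys.
(b) [m s d]: profile 5-3-2 — obeys.
(c) [w l p]: profile 8-6-1 — obeys.
(d) [ɾ l t]: profile 7-6-1 — obeys.
(e) [ʒ ð]: profile 4-4 — violates.

4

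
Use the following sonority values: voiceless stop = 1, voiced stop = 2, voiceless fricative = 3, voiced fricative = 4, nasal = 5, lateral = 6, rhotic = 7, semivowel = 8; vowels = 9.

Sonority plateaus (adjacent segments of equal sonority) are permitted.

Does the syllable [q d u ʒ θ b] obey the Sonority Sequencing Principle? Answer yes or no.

yes

Onset: /q/ is a voiceless stop (sonority 1), /d/ is a voiced stop (sonority 2); then the nucleus /u/ (sonority 9).
Onset profile 1-2-9 — rises to the nucleus.
Coda: /ʒ/ is a voiced fricative (sonority 4), /θ/ is a voiceless fricative (sonority 3), /b/ is a voiced stop (sonority 2).
Coda profile 9-4-3-2 — falls from the nucleus.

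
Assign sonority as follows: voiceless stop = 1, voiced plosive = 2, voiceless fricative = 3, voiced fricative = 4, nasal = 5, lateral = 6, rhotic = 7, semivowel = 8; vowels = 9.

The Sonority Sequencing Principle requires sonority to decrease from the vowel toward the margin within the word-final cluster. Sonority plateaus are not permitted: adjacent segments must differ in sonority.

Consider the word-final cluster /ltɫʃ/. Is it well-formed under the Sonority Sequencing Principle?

/l/: lateral = 6.
/t/: voiceless stop = 1.
/ɫ/: lateral = 6.
/ʃ/: voiceless fricative = 3.
The profile is 6-1-6-3. Between /t/ (1) and /ɫ/ (6) sonority does not fall, so the cluster violates the SSP.

no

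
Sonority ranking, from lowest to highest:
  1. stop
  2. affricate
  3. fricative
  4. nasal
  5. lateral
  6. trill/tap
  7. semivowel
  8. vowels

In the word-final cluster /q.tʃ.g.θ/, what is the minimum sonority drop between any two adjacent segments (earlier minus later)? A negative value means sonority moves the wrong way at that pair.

/q/: stop = 1.
/tʃ/: affricate = 2.
/g/: stop = 1.
/θ/: fricative = 3.
/q/→/tʃ/: change -1.
/tʃ/→/g/: change +1.
/g/→/θ/: change -2.
Minimum = -2.

-2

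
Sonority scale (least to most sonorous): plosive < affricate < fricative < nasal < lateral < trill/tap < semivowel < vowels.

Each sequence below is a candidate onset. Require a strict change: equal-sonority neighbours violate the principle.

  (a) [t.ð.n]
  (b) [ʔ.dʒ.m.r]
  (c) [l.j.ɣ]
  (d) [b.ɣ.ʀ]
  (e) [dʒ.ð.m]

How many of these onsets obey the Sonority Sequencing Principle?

(a) sonority 1-3-4: well-formed.
(b) sonority 1-2-4-6: well-formed.
(c) sonority 5-7-3: ill-formed.
(d) sonority 1-3-6: well-formed.
(e) sonority 2-3-4: well-formed.

4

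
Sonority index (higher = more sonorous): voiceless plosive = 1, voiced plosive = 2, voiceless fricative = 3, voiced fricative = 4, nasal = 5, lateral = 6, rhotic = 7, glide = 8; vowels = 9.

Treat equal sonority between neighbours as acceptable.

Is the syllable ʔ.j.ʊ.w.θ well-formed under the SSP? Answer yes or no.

yes

Onset: /ʔ/ is a voiceless plosive (sonority 1), /j/ is a glide (sonority 8); then the nucleus /ʊ/ (sonority 9).
Onset profile 1-8-9 — rises to the nucleus.
Coda: /w/ is a glide (sonority 8), /θ/ is a voiceless fricative (sonority 3).
Coda profile 9-8-3 — falls from the nucleus.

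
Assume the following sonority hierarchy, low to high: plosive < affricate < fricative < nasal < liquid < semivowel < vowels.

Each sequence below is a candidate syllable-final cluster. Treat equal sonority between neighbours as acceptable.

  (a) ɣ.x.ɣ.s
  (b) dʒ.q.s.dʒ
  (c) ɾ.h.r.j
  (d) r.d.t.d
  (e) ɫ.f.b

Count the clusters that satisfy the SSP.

(a) ɣ.x.ɣ.s: profile 3-3-3-3 — obeys.
(b) dʒ.q.s.dʒ: profile 2-1-3-2 — violates.
(c) ɾ.h.r.j: profile 5-3-5-6 — violates.
(d) r.d.t.d: profile 5-1-1-1 — obeys.
(e) ɫ.f.b: profile 5-3-1 — obeys.

3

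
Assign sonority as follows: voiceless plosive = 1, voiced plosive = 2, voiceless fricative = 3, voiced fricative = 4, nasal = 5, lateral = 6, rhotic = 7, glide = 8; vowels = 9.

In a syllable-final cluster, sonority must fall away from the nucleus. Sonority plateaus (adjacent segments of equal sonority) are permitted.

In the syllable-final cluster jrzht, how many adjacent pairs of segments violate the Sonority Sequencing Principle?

/j/ is a glide (sonority 8).
/r/ is a rhotic (sonority 7).
/z/ is a voiced fricative (sonority 4).
/h/ is a voiceless fricative (sonority 3).
/t/ is a voiceless plosive (sonority 1).
/j/→/r/: 8→7 (falls) — ok.
/r/→/z/: 7→4 (falls) — ok.
/z/→/h/: 4→3 (falls) — ok.
/h/→/t/: 3→1 (falls) — ok.

0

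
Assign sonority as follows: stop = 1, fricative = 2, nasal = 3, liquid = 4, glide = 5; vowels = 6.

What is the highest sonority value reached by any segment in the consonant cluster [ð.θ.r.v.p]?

4

/ð/: fricative = 2.
/θ/: fricative = 2.
/r/: liquid = 4.
/v/: fricative = 2.
/p/: stop = 1.
The maximum is 4.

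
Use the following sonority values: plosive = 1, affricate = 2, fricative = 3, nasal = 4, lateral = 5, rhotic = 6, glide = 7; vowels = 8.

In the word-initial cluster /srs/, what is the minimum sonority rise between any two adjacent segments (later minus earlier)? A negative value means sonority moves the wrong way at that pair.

-3

/s/ is a fricative (sonority 3).
/r/ is a rhotic (sonority 6).
/s/ is a fricative (sonority 3).
/s/→/r/: change +3.
/r/→/s/: change -3.
Minimum = -3.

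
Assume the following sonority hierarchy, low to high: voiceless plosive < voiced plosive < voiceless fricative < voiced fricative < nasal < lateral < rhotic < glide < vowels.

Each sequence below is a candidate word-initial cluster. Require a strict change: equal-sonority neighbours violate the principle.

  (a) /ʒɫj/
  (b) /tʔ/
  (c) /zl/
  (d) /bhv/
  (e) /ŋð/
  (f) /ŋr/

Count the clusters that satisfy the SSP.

(a) sonority 4-6-8: well-formed.
(b) sonority 1-1: ill-formed.
(c) sonority 4-6: well-formed.
(d) sonority 2-3-4: well-formed.
(e) sonority 5-4: ill-formed.
(f) sonority 5-7: well-formed.

4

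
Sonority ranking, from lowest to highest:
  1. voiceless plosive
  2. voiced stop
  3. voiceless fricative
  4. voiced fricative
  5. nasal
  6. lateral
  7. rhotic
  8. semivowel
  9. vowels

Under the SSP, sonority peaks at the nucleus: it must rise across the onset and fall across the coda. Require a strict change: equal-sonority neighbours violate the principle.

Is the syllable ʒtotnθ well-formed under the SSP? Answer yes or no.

Onset: /ʒ/ is a voiced fricative (sonority 4), /t/ is a voiceless plosive (sonority 1); then the nucleus /o/ (sonority 9).
Onset profile 4-1-9 — does not strictly rise throughout.
Coda: /t/ is a voiceless plosive (sonority 1), /n/ is a nasal (sonority 5), /θ/ is a voiceless fricative (sonority 3).
Coda profile 9-1-5-3 — does not strictly fall throughout.

no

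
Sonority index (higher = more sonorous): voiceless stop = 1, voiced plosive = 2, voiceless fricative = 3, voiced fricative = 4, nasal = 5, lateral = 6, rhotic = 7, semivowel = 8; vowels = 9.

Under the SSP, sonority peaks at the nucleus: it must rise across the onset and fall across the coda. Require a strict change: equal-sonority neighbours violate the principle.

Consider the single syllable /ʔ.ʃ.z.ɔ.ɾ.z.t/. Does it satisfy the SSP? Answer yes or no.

yes

Onset: /ʔ/ is a voiceless stop (sonority 1), /ʃ/ is a voiceless fricative (sonority 3), /z/ is a voiced fricative (sonority 4); then the nucleus /ɔ/ (sonority 9).
Onset profile 1-3-4-9 — rises to the nucleus.
Coda: /ɾ/ is a rhotic (sonority 7), /z/ is a voiced fricative (sonority 4), /t/ is a voiceless stop (sonority 1).
Coda profile 9-7-4-1 — falls from the nucleus.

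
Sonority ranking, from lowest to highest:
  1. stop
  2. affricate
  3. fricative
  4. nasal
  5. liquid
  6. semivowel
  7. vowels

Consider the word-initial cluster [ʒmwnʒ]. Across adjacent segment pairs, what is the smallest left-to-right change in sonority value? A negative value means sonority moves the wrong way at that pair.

-2

/ʒ/: fricative = 3.
/m/: nasal = 4.
/w/: semivowel = 6.
/n/: nasal = 4.
/ʒ/: fricative = 3.
/ʒ/→/m/: change +1.
/m/→/w/: change +2.
/w/→/n/: change -2.
/n/→/ʒ/: change -1.
Minimum = -2.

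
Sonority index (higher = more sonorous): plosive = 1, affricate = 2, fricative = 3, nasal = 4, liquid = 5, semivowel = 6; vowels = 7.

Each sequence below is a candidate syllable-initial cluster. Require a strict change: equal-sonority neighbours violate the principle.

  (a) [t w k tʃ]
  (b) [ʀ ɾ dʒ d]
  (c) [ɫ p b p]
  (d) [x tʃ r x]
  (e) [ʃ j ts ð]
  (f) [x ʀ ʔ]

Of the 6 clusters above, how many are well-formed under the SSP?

0

(a) sonority 1-6-1-2: ill-formed.
(b) sonority 5-5-2-1: ill-formed.
(c) sonority 5-1-1-1: ill-formed.
(d) sonority 3-2-5-3: ill-formed.
(e) sonority 3-6-2-3: ill-formed.
(f) sonority 3-5-1: ill-formed.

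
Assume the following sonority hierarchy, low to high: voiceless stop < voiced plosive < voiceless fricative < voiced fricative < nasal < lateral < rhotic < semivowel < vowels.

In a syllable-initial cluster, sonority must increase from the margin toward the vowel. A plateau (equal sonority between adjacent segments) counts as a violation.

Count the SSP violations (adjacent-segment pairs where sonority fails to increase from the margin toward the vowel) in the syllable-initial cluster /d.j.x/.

/d/ is a voiced plosive (sonority 2).
/j/ is a semivowel (sonority 8).
/x/ is a voiceless fricative (sonority 3).
/d/→/j/: 2→8 (rises) — ok.
/j/→/x/: 8→3 (does not rise) — violation.

1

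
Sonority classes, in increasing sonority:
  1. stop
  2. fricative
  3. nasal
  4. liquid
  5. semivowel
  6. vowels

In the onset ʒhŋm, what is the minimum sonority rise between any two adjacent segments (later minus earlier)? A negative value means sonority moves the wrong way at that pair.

/ʒ/ — fricative, sonority 2.
/h/ — fricative, sonority 2.
/ŋ/ — nasal, sonority 3.
/m/ — nasal, sonority 3.
/ʒ/→/h/: change +0.
/h/→/ŋ/: change +1.
/ŋ/→/m/: change +0.
Minimum = 0.

0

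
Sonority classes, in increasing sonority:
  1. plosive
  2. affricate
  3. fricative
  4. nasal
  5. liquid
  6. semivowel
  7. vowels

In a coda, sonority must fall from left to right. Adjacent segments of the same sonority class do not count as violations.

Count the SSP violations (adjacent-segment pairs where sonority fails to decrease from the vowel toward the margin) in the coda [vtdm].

1

/v/ is a fricative (sonority 3).
/t/ is a plosive (sonority 1).
/d/ is a plosive (sonority 1).
/m/ is a nasal (sonority 4).
/v/→/t/: 3→1 (falls) — ok.
/t/→/d/: 1→1 (plateau, allowed) — ok.
/d/→/m/: 1→4 (does not fall) — violation.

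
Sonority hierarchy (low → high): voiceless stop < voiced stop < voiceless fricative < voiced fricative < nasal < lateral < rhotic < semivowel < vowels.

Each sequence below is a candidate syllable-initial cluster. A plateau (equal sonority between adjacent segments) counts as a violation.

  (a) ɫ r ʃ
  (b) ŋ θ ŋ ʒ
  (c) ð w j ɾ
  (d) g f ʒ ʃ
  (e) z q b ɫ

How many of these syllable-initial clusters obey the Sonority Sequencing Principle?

0

(a) sonority 6-7-3: ill-formed.
(b) sonority 5-3-5-4: ill-formed.
(c) sonority 4-8-8-7: ill-formed.
(d) sonority 2-3-4-3: ill-formed.
(e) sonority 4-1-2-6: ill-formed.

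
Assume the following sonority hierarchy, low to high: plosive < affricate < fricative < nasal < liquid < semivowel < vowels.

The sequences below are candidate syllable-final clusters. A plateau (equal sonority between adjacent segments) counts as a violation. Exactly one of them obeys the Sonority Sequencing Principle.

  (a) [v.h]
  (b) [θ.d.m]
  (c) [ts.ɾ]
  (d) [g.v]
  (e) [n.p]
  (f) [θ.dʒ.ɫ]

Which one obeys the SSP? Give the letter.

(a) [v.h]: profile 3-3 — violates.
(b) [θ.d.m]: profile 3-1-4 — violates.
(c) [ts.ɾ]: profile 2-5 — violates.
(d) [g.v]: profile 1-3 — violates.
(e) [n.p]: profile 4-1 — obeys.
(f) [θ.dʒ.ɫ]: profile 3-2-5 — violates.

e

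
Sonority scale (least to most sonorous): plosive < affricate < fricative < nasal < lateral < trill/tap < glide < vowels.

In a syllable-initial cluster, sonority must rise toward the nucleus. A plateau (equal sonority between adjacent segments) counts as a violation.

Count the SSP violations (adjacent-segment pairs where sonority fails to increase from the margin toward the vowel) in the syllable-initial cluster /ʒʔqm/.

/ʒ/: fricative = 3.
/ʔ/: plosive = 1.
/q/: plosive = 1.
/m/: nasal = 4.
/ʒ/→/ʔ/: 3→1 (does not rise) — violation.
/ʔ/→/q/: 1→1 (plateau) — violation.
/q/→/m/: 1→4 (rises) — ok.

2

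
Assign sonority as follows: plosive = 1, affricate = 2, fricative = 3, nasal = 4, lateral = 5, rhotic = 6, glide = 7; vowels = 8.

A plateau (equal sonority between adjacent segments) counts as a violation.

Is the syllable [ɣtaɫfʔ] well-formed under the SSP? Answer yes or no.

no

Onset: /ɣ/ is a fricative (sonority 3), /t/ is a plosive (sonority 1); then the nucleus /a/ (sonority 8).
Onset profile 3-1-8 — does not strictly rise throughout.
Coda: /ɫ/ is a lateral (sonority 5), /f/ is a fricative (sonority 3), /ʔ/ is a plosive (sonority 1).
Coda profile 8-5-3-1 — falls from the nucleus.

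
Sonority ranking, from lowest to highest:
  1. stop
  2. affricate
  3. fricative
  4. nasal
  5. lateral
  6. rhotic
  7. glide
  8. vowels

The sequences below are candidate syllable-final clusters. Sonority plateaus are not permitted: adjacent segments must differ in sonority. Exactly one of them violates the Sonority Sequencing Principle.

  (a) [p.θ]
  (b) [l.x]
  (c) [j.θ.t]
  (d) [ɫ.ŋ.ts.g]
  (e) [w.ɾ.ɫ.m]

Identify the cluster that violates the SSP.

(a) 1-3 → violates
(b) 5-3 → obeys
(c) 7-3-1 → obeys
(d) 5-4-2-1 → obeys
(e) 7-6-5-4 → obeys

a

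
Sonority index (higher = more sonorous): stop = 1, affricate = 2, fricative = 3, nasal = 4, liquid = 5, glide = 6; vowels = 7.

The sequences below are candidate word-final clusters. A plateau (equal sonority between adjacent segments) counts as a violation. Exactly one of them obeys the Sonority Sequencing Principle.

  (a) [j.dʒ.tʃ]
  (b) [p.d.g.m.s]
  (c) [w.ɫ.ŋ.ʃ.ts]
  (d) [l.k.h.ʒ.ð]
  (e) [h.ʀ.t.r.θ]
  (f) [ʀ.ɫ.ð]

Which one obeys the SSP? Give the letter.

c

(a) [j.dʒ.tʃ]: profile 6-2-2 — violates.
(b) [p.d.g.m.s]: profile 1-1-1-4-3 — violates.
(c) [w.ɫ.ŋ.ʃ.ts]: profile 6-5-4-3-2 — obeys.
(d) [l.k.h.ʒ.ð]: profile 5-1-3-3-3 — violates.
(e) [h.ʀ.t.r.θ]: profile 3-5-1-5-3 — violates.
(f) [ʀ.ɫ.ð]: profile 5-5-3 — violates.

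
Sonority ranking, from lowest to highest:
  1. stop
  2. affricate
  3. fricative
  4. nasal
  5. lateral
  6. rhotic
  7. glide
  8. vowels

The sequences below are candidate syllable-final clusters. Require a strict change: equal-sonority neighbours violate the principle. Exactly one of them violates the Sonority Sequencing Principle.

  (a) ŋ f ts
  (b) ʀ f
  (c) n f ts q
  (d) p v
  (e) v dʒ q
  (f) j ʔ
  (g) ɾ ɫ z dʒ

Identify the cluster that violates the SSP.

(a) 4-3-2 → obeys
(b) 6-3 → obeys
(c) 4-3-2-1 → obeys
(d) 1-3 → violates
(e) 3-2-1 → obeys
(f) 7-1 → obeys
(g) 6-5-3-2 → obeys

d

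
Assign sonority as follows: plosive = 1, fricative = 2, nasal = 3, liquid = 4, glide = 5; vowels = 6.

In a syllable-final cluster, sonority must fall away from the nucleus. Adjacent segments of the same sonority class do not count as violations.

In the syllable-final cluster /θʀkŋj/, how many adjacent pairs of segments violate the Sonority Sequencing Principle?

3

/θ/ — fricative, sonority 2.
/ʀ/ — liquid, sonority 4.
/k/ — plosive, sonority 1.
/ŋ/ — nasal, sonority 3.
/j/ — glide, sonority 5.
/θ/→/ʀ/: 2→4 (does not fall) — violation.
/ʀ/→/k/: 4→1 (falls) — ok.
/k/→/ŋ/: 1→3 (does not fall) — violation.
/ŋ/→/j/: 3→5 (does not fall) — violation.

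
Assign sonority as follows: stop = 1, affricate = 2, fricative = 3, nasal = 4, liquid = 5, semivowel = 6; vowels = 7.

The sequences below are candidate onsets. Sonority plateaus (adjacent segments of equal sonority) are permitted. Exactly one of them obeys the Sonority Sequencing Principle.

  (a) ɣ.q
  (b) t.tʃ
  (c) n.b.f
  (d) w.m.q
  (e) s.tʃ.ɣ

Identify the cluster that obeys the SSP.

b

(a) sonority 3-1: ill-formed.
(b) sonority 1-2: well-formed.
(c) sonority 4-1-3: ill-formed.
(d) sonority 6-4-1: ill-formed.
(e) sonority 3-2-3: ill-formed.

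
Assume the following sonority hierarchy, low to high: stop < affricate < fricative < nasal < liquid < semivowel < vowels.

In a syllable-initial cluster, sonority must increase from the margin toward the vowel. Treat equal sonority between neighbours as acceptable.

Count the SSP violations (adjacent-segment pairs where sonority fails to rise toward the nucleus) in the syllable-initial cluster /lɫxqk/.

/l/ — liquid, sonority 5.
/ɫ/ — liquid, sonority 5.
/x/ — fricative, sonority 3.
/q/ — stop, sonority 1.
/k/ — stop, sonority 1.
/l/→/ɫ/: 5→5 (plateau, allowed) — ok.
/ɫ/→/x/: 5→3 (does not rise) — violation.
/x/→/q/: 3→1 (does not rise) — violation.
/q/→/k/: 1→1 (plateau, allowed) — ok.

2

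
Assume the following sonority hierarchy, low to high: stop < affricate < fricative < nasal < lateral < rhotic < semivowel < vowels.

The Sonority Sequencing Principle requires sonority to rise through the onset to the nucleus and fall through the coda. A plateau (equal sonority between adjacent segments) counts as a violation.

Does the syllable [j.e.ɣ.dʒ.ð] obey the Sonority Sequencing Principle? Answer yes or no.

Onset: /j/ is a semivowel (sonority 7); then the nucleus /e/ (sonority 8).
Onset profile 7-8 — rises to the nucleus.
Coda: /ɣ/ is a fricative (sonority 3), /dʒ/ is an affricate (sonority 2), /ð/ is a fricative (sonority 3).
Coda profile 8-3-2-3 — does not strictly fall throughout.

no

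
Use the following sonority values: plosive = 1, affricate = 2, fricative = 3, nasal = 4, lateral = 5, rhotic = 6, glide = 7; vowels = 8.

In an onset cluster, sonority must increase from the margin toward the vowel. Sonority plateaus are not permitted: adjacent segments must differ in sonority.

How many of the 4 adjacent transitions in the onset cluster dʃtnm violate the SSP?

/d/ — plosive, sonority 1.
/ʃ/ — fricative, sonority 3.
/t/ — plosive, sonority 1.
/n/ — nasal, sonority 4.
/m/ — nasal, sonority 4.
/d/→/ʃ/: 1→3 (rises) — ok.
/ʃ/→/t/: 3→1 (does not rise) — violation.
/t/→/n/: 1→4 (rises) — ok.
/n/→/m/: 4→4 (plateau) — violation.

2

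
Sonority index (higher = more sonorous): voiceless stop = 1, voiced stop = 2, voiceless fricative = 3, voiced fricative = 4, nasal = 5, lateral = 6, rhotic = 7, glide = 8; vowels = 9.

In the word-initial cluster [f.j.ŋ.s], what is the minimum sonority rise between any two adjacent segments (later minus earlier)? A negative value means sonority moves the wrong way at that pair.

-3

/f/ is a voiceless fricative (sonority 3).
/j/ is a glide (sonority 8).
/ŋ/ is a nasal (sonority 5).
/s/ is a voiceless fricative (sonority 3).
/f/→/j/: change +5.
/j/→/ŋ/: change -3.
/ŋ/→/s/: change -2.
Minimum = -3.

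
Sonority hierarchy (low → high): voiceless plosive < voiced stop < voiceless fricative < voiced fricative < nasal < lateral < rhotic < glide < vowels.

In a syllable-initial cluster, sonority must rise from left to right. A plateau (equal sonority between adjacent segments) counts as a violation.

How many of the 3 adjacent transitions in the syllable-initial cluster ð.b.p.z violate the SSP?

/ð/: voiced fricative = 4.
/b/: voiced stop = 2.
/p/: voiceless plosive = 1.
/z/: voiced fricative = 4.
/ð/→/b/: 4→2 (does not rise) — violation.
/b/→/p/: 2→1 (does not rise) — violation.
/p/→/z/: 1→4 (rises) — ok.

2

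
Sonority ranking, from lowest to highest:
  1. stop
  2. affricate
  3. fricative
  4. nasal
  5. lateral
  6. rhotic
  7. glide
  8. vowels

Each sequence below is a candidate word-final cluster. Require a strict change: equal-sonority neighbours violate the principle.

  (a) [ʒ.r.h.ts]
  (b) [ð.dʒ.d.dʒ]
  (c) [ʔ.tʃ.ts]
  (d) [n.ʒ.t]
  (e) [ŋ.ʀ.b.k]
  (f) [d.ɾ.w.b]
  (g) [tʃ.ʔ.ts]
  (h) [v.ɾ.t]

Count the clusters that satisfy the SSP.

1

(a) 3-6-3-2 → violates
(b) 3-2-1-2 → violates
(c) 1-2-2 → violates
(d) 4-3-1 → obeys
(e) 4-6-1-1 → violates
(f) 1-6-7-1 → violates
(g) 2-1-2 → violates
(h) 3-6-1 → violates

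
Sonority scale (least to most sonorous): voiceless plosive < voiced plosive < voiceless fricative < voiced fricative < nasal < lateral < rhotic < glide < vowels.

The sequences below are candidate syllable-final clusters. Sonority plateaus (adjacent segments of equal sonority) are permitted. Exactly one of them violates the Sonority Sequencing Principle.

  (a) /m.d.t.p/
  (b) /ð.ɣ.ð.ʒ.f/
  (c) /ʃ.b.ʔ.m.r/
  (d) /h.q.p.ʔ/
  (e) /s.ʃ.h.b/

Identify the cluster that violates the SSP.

c

(a) sonority 5-2-1-1: well-formed.
(b) sonority 4-4-4-4-3: well-formed.
(c) sonority 3-2-1-5-7: ill-formed.
(d) sonority 3-1-1-1: well-formed.
(e) sonority 3-3-3-2: well-formed.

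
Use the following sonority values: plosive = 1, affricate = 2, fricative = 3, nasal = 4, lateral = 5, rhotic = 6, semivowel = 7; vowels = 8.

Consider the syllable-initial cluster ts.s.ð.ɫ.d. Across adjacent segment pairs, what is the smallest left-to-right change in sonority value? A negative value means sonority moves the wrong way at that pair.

-4

/ts/ is an affricate (sonority 2).
/s/ is a fricative (sonority 3).
/ð/ is a fricative (sonority 3).
/ɫ/ is a lateral (sonority 5).
/d/ is a plosive (sonority 1).
/ts/→/s/: change +1.
/s/→/ð/: change +0.
/ð/→/ɫ/: change +2.
/ɫ/→/d/: change -4.
Minimum = -4.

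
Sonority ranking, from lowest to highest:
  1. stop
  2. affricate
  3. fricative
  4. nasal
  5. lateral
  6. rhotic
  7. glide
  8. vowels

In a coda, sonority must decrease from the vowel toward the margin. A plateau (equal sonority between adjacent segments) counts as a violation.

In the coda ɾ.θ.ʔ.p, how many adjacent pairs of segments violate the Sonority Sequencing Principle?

1

/ɾ/ is a rhotic (sonority 6).
/θ/ is a fricative (sonority 3).
/ʔ/ is a stop (sonority 1).
/p/ is a stop (sonority 1).
/ɾ/→/θ/: 6→3 (falls) — ok.
/θ/→/ʔ/: 3→1 (falls) — ok.
/ʔ/→/p/: 1→1 (plateau) — violation.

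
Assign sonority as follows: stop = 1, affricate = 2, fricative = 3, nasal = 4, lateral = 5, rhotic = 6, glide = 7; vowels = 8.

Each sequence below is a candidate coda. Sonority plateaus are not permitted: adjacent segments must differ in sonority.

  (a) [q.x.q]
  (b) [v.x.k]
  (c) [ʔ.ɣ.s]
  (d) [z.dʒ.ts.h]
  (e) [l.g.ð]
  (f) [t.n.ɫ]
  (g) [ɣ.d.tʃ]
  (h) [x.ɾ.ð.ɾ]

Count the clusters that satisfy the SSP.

0

(a) [q.x.q]: profile 1-3-1 — violates.
(b) [v.x.k]: profile 3-3-1 — violates.
(c) [ʔ.ɣ.s]: profile 1-3-3 — violates.
(d) [z.dʒ.ts.h]: profile 3-2-2-3 — violates.
(e) [l.g.ð]: profile 5-1-3 — violates.
(f) [t.n.ɫ]: profile 1-4-5 — violates.
(g) [ɣ.d.tʃ]: profile 3-1-2 — violates.
(h) [x.ɾ.ð.ɾ]: profile 3-6-3-6 — violates.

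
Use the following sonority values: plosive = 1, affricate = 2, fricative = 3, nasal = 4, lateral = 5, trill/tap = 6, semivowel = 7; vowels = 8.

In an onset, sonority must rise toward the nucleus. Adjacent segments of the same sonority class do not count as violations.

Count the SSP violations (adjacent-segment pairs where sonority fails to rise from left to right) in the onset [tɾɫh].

2

/t/ is a plosive (sonority 1).
/ɾ/ is a trill/tap (sonority 6).
/ɫ/ is a lateral (sonority 5).
/h/ is a fricative (sonority 3).
/t/→/ɾ/: 1→6 (rises) — ok.
/ɾ/→/ɫ/: 6→5 (does not rise) — violation.
/ɫ/→/h/: 5→3 (does not rise) — violation.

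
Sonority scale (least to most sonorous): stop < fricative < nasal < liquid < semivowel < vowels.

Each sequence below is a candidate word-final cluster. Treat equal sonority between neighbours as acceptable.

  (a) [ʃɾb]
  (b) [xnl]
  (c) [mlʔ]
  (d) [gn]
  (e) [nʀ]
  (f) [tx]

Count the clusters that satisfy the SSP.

0

(a) [ʃɾb]: profile 2-4-1 — violates.
(b) [xnl]: profile 2-3-4 — violates.
(c) [mlʔ]: profile 3-4-1 — violates.
(d) [gn]: profile 1-3 — violates.
(e) [nʀ]: profile 3-4 — violates.
(f) [tx]: profile 1-2 — violates.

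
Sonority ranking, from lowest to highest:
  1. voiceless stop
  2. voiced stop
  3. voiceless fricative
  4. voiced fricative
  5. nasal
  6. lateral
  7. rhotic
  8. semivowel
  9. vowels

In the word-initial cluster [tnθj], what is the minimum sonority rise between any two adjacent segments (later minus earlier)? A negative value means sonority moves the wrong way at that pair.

-2

/t/ — voiceless stop, sonority 1.
/n/ — nasal, sonority 5.
/θ/ — voiceless fricative, sonority 3.
/j/ — semivowel, sonority 8.
/t/→/n/: change +4.
/n/→/θ/: change -2.
/θ/→/j/: change +5.
Minimum = -2.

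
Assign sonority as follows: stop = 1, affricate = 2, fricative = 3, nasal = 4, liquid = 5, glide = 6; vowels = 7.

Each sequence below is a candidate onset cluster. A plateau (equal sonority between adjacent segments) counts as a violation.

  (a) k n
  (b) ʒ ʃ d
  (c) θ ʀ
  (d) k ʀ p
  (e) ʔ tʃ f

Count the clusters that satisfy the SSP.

3

(a) sonority 1-4: well-formed.
(b) sonority 3-3-1: ill-formed.
(c) sonority 3-5: well-formed.
(d) sonority 1-5-1: ill-formed.
(e) sonority 1-2-3: well-formed.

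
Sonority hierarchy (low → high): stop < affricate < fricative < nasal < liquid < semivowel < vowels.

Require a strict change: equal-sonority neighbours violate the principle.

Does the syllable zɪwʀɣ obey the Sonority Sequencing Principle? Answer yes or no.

Onset: /z/ is a fricative (sonority 3); then the nucleus /ɪ/ (sonority 7).
Onset profile 3-7 — rises to the nucleus.
Coda: /w/ is a semivowel (sonority 6), /ʀ/ is a liquid (sonority 5), /ɣ/ is a fricative (sonority 3).
Coda profile 7-6-5-3 — falls from the nucleus.

yes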